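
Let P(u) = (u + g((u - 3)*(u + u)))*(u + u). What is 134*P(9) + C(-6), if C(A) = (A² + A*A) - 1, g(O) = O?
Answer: 282275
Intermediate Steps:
P(u) = 2*u*(u + 2*u*(-3 + u)) (P(u) = (u + (u - 3)*(u + u))*(u + u) = (u + (-3 + u)*(2*u))*(2*u) = (u + 2*u*(-3 + u))*(2*u) = 2*u*(u + 2*u*(-3 + u)))
C(A) = -1 + 2*A² (C(A) = (A² + A²) - 1 = 2*A² - 1 = -1 + 2*A²)
134*P(9) + C(-6) = 134*(9²*(-10 + 4*9)) + (-1 + 2*(-6)²) = 134*(81*(-10 + 36)) + (-1 + 2*36) = 134*(81*26) + (-1 + 72) = 134*2106 + 71 = 282204 + 71 = 282275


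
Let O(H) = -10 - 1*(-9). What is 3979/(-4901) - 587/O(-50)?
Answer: 2872908/4901 ≈ 586.19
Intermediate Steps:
O(H) = -1 (O(H) = -10 + 9 = -1)
3979/(-4901) - 587/O(-50) = 3979/(-4901) - 587/(-1) = 3979*(-1/4901) - 587*(-1) = -3979/4901 + 587 = 2872908/4901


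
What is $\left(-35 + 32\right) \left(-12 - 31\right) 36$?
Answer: $4644$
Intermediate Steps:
$\left(-35 + 32\right) \left(-12 - 31\right) 36 = \left(-3\right) \left(-43\right) 36 = 129 \cdot 36 = 4644$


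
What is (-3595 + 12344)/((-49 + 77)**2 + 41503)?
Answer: 8749/42287 ≈ 0.20690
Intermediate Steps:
(-3595 + 12344)/((-49 + 77)**2 + 41503) = 8749/(28**2 + 41503) = 8749/(784 + 41503) = 8749/42287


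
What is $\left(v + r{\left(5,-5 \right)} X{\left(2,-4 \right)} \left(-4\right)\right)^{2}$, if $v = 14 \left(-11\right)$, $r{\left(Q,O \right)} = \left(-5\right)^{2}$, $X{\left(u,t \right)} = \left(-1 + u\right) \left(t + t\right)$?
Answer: $417316$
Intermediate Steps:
$X{\left(u,t \right)} = 2 t \left(-1 + u\right)$ ($X{\left(u,t \right)} = \left(-1 + u\right) 2 t = 2 t \left(-1 + u\right)$)
$r{\left(Q,O \right)} = 25$
$v = -154$
$\left(v + r{\left(5,-5 \right)} X{\left(2,-4 \right)} \left(-4\right)\right)^{2} = \left(-154 + 25 \cdot 2 \left(-4\right) \left(-1 + 2\right) \left(-4\right)\right)^{2} = \left(-154 + 25 \cdot 2 \left(-4\right) 1 \left(-4\right)\right)^{2} = \left(-154 + 25 \left(-8\right) \left(-4\right)\right)^{2} = \left(-154 - -800\right)^{2} = \left(-154 + 800\right)^{2} = 646^{2} = 417316$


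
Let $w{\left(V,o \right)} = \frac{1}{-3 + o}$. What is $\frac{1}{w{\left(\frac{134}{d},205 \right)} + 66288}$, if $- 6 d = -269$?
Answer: $\frac{202}{13390177} \approx 1.5086 \cdot 10^{-5}$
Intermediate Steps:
$d = \frac{269}{6}$ ($d = \left(- \frac{1}{6}\right) \left(-269\right) = \frac{269}{6} \approx 44.833$)
$\frac{1}{w{\left(\frac{134}{d},205 \right)} + 66288} = \frac{1}{\frac{1}{-3 + 205} + 66288} = \frac{1}{\frac{1}{202} + 66288} = \frac{1}{\frac{13390177}{202}} = \frac{202}{13390177}$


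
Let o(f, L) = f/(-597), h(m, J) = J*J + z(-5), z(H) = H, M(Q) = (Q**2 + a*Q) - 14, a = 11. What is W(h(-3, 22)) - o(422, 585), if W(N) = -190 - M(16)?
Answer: -362554/597 ≈ -607.29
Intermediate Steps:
M(Q) = -14 + Q**2 + 11*Q (M(Q) = (Q**2 + 11*Q) - 14 = -14 + Q**2 + 11*Q)
h(m, J) = -5 + J**2 (h(m, J) = J*J - 5 = J**2 - 5 = -5 + J**2)
o(f, L) = -f/597 (o(f, L) = f*(-1/597) = -f/597)
W(N) = -608 (W(N) = -190 - (-14 + 16**2 + 11*16) = -190 - (-14 + 256 + 176) = -190 - 1*418 = -190 - 418 = -608)
W(h(-3, 22)) - o(422, 585) = -608 - (-1)*422/597 = -608 - 1*(-422/597) = -608 + 422/597 = -362554/597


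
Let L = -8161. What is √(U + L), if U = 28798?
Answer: 3*√2293 ≈ 143.66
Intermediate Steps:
√(U + L) = √(28798 - 8161) = √20637 = 3*√2293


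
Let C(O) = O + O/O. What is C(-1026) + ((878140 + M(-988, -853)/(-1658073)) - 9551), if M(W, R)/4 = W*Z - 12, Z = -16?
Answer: 1438484380988/1658073 ≈ 8.6756e+5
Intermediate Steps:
M(W, R) = -48 - 64*W (M(W, R) = 4*(W*(-16) - 12) = 4*(-16*W - 12) = 4*(-12 - 16*W) = -48 - 64*W)
C(O) = 1 + O (C(O) = O + 1 = 1 + O)
C(-1026) + ((878140 + M(-988, -853)/(-1658073)) - 9551) = (1 - 1026) + ((878140 + (-48 - 64*(-988))/(-1658073)) - 9551) = -1025 + ((878140 + (-48 + 63232)*(-1/1658073)) - 9551) = -1025 + ((878140 + 63184*(-1/1658073)) - 9551) = -1025 + ((878140 - 63184/1658073) - 9551) = -1025 + (1456020161036/1658073 - 9551) = -1025 + 1440183905813/1658073 = 1438484380988/1658073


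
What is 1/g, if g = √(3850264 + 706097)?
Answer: √4556361/4556361 ≈ 0.00046848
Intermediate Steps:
g = √4556361 ≈ 2134.6
1/g = 1/(√4556361) = √4556361/4556361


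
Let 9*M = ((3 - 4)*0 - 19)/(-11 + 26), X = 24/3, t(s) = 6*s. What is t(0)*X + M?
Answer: -19/135 ≈ -0.14074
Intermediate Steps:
X = 8 (X = 24*(⅓) = 8)
M = -19/135 (M = (((3 - 4)*0 - 19)/(-11 + 26))/9 = ((-1*0 - 19)/15)/9 = ((0 - 19)*(1/15))/9 = (-19*1/15)/9 = (⅑)*(-19/15) = -19/135 ≈ -0.14074)
t(0)*X + M = (6*0)*8 - 19/135 = 0*8 - 19/135 = 0 - 19/135 = -19/135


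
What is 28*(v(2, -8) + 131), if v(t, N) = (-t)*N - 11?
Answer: 3808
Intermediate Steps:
v(t, N) = -11 - N*t (v(t, N) = -N*t - 11 = -11 - N*t)
28*(v(2, -8) + 131) = 28*((-11 - 1*(-8)*2) + 131) = 28*((-11 + 16) + 131) = 28*(5 + 131) = 28*136 = 3808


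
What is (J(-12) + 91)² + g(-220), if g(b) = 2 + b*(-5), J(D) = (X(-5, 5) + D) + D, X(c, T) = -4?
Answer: 5071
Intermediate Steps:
J(D) = -4 + 2*D (J(D) = (-4 + D) + D = -4 + 2*D)
g(b) = 2 - 5*b
(J(-12) + 91)² + g(-220) = ((-4 + 2*(-12)) + 91)² + (2 - 5*(-220)) = ((-4 - 24) + 91)² + (2 + 1100) = (-28 + 91)² + 1102 = 63² + 1102 = 3969 + 1102 = 5071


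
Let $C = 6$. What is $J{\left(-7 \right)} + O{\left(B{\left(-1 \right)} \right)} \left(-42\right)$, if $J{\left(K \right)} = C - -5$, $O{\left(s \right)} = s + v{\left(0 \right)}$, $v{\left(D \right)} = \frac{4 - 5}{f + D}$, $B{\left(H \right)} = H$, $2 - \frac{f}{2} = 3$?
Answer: $32$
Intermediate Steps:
$f = -2$ ($f = 4 - 6 = -2$)
$v{\left(D \right)} = - \frac{1}{-2 + D}$ ($v{\left(D \right)} = \frac{4 - 5}{-2 + D} = - \frac{1}{-2 + D}$)
$O{\left(s \right)} = \frac{1}{2} + s$ ($O{\left(s \right)} = s - \frac{1}{-2 + 0} = s - \frac{1}{-2} = s - - \frac{1}{2} = s + \frac{1}{2} = \frac{1}{2} + s$)
$J{\left(K \right)} = 11$ ($J{\left(K \right)} = 6 - -5 = 6 + 5 = 11$)
$J{\left(-7 \right)} + O{\left(B{\left(-1 \right)} \right)} \left(-42\right) = 11 + \left(\frac{1}{2} - 1\right) \left(-42\right) = 11 - -21 = 11 + 21 = 32$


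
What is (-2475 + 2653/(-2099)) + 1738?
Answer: -1549616/2099 ≈ -738.26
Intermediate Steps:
(-2475 + 2653/(-2099)) + 1738 = (-2475 + 2653*(-1/2099)) + 1738 = (-2475 - 2653/2099) + 1738 = -5197678/2099 + 1738 = -1549616/2099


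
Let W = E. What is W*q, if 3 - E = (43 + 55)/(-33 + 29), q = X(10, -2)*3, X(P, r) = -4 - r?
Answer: -165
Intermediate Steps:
q = -6 (q = (-4 - 1*(-2))*3 = (-4 + 2)*3 = -2*3 = -6)
E = 55/2 (E = 3 - (43 + 55)/(-33 + 29) = 3 - 98/(-4) = 3 - 98*(-1)/4 = 3 - 1*(-49/2) = 3 + 49/2 = 55/2 ≈ 27.500)
W = 55/2 ≈ 27.500
W*q = (55/2)*(-6) = -165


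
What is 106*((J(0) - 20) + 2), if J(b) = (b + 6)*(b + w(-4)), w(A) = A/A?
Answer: -1272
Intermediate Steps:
w(A) = 1
J(b) = (1 + b)*(6 + b) (J(b) = (b + 6)*(b + 1) = (6 + b)*(1 + b) = (1 + b)*(6 + b))
106*((J(0) - 20) + 2) = 106*(((6 + 0² + 7*0) - 20) + 2) = 106*(((6 + 0 + 0) - 20) + 2) = 106*((6 - 20) + 2) = 106*(-14 + 2) = 106*(-12) = -1272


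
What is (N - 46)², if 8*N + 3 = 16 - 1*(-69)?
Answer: 20449/16 ≈ 1278.1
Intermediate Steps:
N = 41/4 (N = -3/8 + (16 - 1*(-69))/8 = -3/8 + (16 + 69)/8 = -3/8 + (⅛)*85 = -3/8 + 85/8 = 41/4 ≈ 10.250)
(N - 46)² = (41/4 - 46)² = (-143/4)² = 20449/16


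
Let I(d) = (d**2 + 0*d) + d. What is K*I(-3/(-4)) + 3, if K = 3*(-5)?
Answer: -267/16 ≈ -16.688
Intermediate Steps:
I(d) = d + d**2 (I(d) = (d**2 + 0) + d = d**2 + d = d + d**2)
K = -15
K*I(-3/(-4)) + 3 = -15*(-3/(-4))*(1 - 3/(-4)) + 3 = -15*(-3*(-1/4))*(1 - 3*(-1/4)) + 3 = -45*(1 + 3/4)/4 + 3 = -45*7/(4*4) + 3 = -15*21/16 + 3 = -315/16 + 3 = -267/16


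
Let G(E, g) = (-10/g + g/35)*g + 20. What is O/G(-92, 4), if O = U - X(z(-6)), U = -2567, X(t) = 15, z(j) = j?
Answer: -45185/183 ≈ -246.91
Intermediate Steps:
G(E, g) = 20 + g*(-10/g + g/35) (G(E, g) = (-10/g + g*(1/35))*g + 20 = (-10/g + g/35)*g + 20 = g*(-10/g + g/35) + 20 = 20 + g*(-10/g + g/35))
O = -2582 (O = -2567 - 1*15 = -2567 - 15 = -2582)
O/G(-92, 4) = -2582/(10 + (1/35)*4²) = -2582/(10 + (1/35)*16) = -2582/(10 + 16/35) = -2582/366/35 = -2582*35/366 = -45185/183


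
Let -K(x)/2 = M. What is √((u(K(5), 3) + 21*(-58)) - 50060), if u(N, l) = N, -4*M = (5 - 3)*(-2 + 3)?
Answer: I*√51277 ≈ 226.44*I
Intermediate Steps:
M = -½ (M = -(5 - 3)*(-2 + 3)/4 = -1/2 = -¼*2 = -½ ≈ -0.50000)
K(x) = 1 (K(x) = -2*(-½) = 1)
√((u(K(5), 3) + 21*(-58)) - 50060) = √((1 + 21*(-58)) - 50060) = √((1 - 1218) - 50060) = √(-1217 - 50060) = √(-51277) = I*√51277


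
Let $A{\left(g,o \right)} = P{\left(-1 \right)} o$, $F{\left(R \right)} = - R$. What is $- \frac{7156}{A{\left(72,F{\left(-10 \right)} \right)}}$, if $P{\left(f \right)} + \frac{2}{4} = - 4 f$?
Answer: $- \frac{7156}{35} \approx -204.46$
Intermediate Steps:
$P{\left(f \right)} = - \frac{1}{2} - 4 f$
$A{\left(g,o \right)} = \frac{7 o}{2}$ ($A{\left(g,o \right)} = \left(- \frac{1}{2} - -4\right) o = \left(- \frac{1}{2} + 4\right) o = \frac{7 o}{2}$)
$- \frac{7156}{A{\left(72,F{\left(-10 \right)} \right)}} = - \frac{7156}{\frac{7}{2} \left(\left(-1\right) \left(-10\right)\right)} = - \frac{7156}{\frac{7}{2} \cdot 10} = - \frac{7156}{35}$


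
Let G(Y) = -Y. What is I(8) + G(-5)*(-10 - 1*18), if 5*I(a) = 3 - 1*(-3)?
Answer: -694/5 ≈ -138.80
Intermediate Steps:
I(a) = 6/5 (I(a) = (3 - 1*(-3))/5 = (3 + 3)/5 = (⅕)*6 = 6/5)
I(8) + G(-5)*(-10 - 1*18) = 6/5 + (-1*(-5))*(-10 - 1*18) = 6/5 + 5*(-10 - 18) = 6/5 + 5*(-28) = 6/5 - 140 = -694/5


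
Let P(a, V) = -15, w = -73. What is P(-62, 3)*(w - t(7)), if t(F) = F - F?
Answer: 1095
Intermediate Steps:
t(F) = 0
P(-62, 3)*(w - t(7)) = -15*(-73 - 1*0) = -15*(-73 + 0) = -15*(-73) = 1095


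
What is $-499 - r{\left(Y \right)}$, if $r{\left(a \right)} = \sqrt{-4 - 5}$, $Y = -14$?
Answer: $-499 - 3 i \approx -499.0 - 3.0 i$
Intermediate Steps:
$r{\left(a \right)} = 3 i$ ($r{\left(a \right)} = \sqrt{-9} = 3 i$)
$-499 - r{\left(Y \right)} = -499 - 3 i$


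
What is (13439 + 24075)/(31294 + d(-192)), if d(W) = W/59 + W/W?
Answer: 2213326/1846213 ≈ 1.1988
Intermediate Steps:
d(W) = 1 + W/59 (d(W) = W*(1/59) + 1 = W/59 + 1 = 1 + W/59)
(13439 + 24075)/(31294 + d(-192)) = (13439 + 24075)/(31294 + (1 + (1/59)*(-192))) = 37514/(31294 + (1 - 192/59)) = 37514/(31294 - 133/59) = 37514/(1846213/59) = 37514*(59/1846213) = 2213326/1846213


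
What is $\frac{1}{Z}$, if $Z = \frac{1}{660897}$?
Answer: $660897$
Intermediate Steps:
$Z = \frac{1}{660897} \approx 1.5131 \cdot 10^{-6}$
$\frac{1}{Z} = \frac{1}{\frac{1}{660897}} = 660897$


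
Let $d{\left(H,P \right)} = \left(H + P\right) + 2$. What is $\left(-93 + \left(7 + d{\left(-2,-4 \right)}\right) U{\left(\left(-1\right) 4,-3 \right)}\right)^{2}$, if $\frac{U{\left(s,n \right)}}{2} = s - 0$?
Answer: $13689$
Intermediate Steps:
$d{\left(H,P \right)} = 2 + H + P$
$U{\left(s,n \right)} = 2 s$ ($U{\left(s,n \right)} = 2 \left(s - 0\right) = 2 \left(s + 0\right) = 2 s$)
$\left(-93 + \left(7 + d{\left(-2,-4 \right)}\right) U{\left(\left(-1\right) 4,-3 \right)}\right)^{2} = \left(-93 + \left(7 - 4\right) 2 \left(\left(-1\right) 4\right)\right)^{2} = \left(-93 + \left(7 - 4\right) 2 \left(-4\right)\right)^{2} = \left(-93 + 3 \left(-8\right)\right)^{2} = \left(-93 - 24\right)^{2} = \left(-117\right)^{2} = 13689$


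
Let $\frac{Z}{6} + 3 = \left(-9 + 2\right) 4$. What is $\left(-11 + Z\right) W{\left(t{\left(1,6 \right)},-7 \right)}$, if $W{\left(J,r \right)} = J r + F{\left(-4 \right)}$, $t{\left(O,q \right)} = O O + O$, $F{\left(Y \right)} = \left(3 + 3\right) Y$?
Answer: $7486$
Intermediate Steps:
$F{\left(Y \right)} = 6 Y$
$t{\left(O,q \right)} = O + O^{2}$ ($t{\left(O,q \right)} = O^{2} + O = O + O^{2}$)
$W{\left(J,r \right)} = -24 + J r$ ($W{\left(J,r \right)} = J r + 6 \left(-4\right) = J r - 24 = -24 + J r$)
$Z = -186$ ($Z = -18 + 6 \left(-9 + 2\right) 4 = -18 + 6 \left(\left(-7\right) 4\right) = -18 + 6 \left(-28\right) = -18 - 168 = -186$)
$\left(-11 + Z\right) W{\left(t{\left(1,6 \right)},-7 \right)} = \left(-11 - 186\right) \left(-24 + 1 \left(1 + 1\right) \left(-7\right)\right) = - 197 \left(-24 + 1 \cdot 2 \left(-7\right)\right) = - 197 \left(-24 + 2 \left(-7\right)\right) = - 197 \left(-24 - 14\right) = \left(-197\right) \left(-38\right) = 7486$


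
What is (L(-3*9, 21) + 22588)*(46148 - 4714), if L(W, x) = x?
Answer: 936781306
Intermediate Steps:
(L(-3*9, 21) + 22588)*(46148 - 4714) = (21 + 22588)*(46148 - 4714) = 22609*41434 = 936781306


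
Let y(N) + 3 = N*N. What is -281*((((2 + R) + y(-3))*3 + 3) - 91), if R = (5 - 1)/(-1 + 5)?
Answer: 17141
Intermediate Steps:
y(N) = -3 + N² (y(N) = -3 + N*N = -3 + N²)
R = 1 (R = 4/4 = 4*(¼) = 1)
-281*((((2 + R) + y(-3))*3 + 3) - 91) = -281*((((2 + 1) + (-3 + (-3)²))*3 + 3) - 91) = -281*(((3 + (-3 + 9))*3 + 3) - 91) = -281*(((3 + 6)*3 + 3) - 91) = -281*((9*3 + 3) - 91) = -281*((27 + 3) - 91) = -281*(30 - 91) = -281*(-61) = 17141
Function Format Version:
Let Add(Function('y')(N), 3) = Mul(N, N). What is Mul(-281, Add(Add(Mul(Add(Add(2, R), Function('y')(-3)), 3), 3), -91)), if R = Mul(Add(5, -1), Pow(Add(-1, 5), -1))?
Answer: 17141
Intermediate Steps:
Function('y')(N) = Add(-3, Pow(N, 2)) (Function('y')(N) = Add(-3, Mul(N, N)) = Add(-3, Pow(N, 2)))
R = 1 (R = Mul(4, Pow(4, -1)) = Mul(4, Rational(1, 4)) = 1)
Mul(-281, Add(Add(Mul(Add(Add(2, R), Function('y')(-3)), 3), 3), -91)) = Mul(-281, Add(Add(Mul(Add(Add(2, 1), Add(-3, Pow(-3, 2))), 3), 3), -91)) = Mul(-281, Add(Add(Mul(Add(3, Add(-3, 9)), 3), 3), -91)) = Mul(-281, Add(Add(Mul(Add(3, 6), 3), 3), -91)) = Mul(-281, Add(Add(Mul(9, 3), 3), -91)) = Mul(-281, Add(Add(27, 3), -91)) = Mul(-281, Add(30, -91)) = Mul(-281, -61) = 17141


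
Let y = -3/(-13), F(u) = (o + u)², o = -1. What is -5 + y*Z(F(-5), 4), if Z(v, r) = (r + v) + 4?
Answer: 67/13 ≈ 5.1538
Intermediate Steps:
F(u) = (-1 + u)²
Z(v, r) = 4 + r + v
y = 3/13 (y = -3*(-1/13) = 3/13 ≈ 0.23077)
-5 + y*Z(F(-5), 4) = -5 + 3*(4 + 4 + (-1 - 5)²)/13 = -5 + 3*(4 + 4 + (-6)²)/13 = -5 + 3*(4 + 4 + 36)/13 = -5 + (3/13)*44 = -5 + 132/13 = 67/13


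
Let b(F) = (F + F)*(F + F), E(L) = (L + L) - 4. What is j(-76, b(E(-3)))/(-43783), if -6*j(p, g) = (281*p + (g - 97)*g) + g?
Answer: 50122/131349 ≈ 0.38159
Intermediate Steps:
E(L) = -4 + 2*L (E(L) = 2*L - 4 = -4 + 2*L)
b(F) = 4*F² (b(F) = (2*F)*(2*F) = 4*F²)
j(p, g) = -281*p/6 - g/6 - g*(-97 + g)/6 (j(p, g) = -((281*p + (g - 97)*g) + g)/6 = -((281*p + (-97 + g)*g) + g)/6 = -((281*p + g*(-97 + g)) + g)/6 = -(g + 281*p + g*(-97 + g))/6 = -281*p/6 - g/6 - g*(-97 + g)/6)
j(-76, b(E(-3)))/(-43783) = (16*(4*(-4 + 2*(-3))²) - 281/6*(-76) - 16*(-4 + 2*(-3))⁴/6)/(-43783) = (16*(4*(-4 - 6)²) + 10678/3 - 16*(-4 - 6)⁴/6)*(-1/43783) = (16*(4*(-10)²) + 10678/3 - (4*(-10)²)²/6)*(-1/43783) = (16*(4*100) + 10678/3 - (4*100)²/6)*(-1/43783) = (16*400 + 10678/3 - ⅙*400²)*(-1/43783) = (6400 + 10678/3 - ⅙*160000)*(-1/43783) = (6400 + 10678/3 - 80000/3)*(-1/43783) = -50122/3*(-1/43783) = 50122/131349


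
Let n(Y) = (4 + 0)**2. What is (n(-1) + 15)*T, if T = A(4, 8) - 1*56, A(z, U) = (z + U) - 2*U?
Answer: -1860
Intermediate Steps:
A(z, U) = z - U (A(z, U) = (U + z) - 2*U = z - U)
n(Y) = 16 (n(Y) = 4**2 = 16)
T = -60 (T = (4 - 1*8) - 1*56 = (4 - 8) - 56 = -4 - 56 = -60)
(n(-1) + 15)*T = (16 + 15)*(-60) = 31*(-60) = -1860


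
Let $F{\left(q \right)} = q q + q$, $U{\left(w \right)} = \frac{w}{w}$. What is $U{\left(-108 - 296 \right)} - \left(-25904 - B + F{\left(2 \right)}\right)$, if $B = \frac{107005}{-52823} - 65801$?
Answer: $- \frac{2107850351}{52823} \approx -39904.0$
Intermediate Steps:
$U{\left(w \right)} = 1$
$F{\left(q \right)} = q + q^{2}$ ($F{\left(q \right)} = q^{2} + q = q + q^{2}$)
$B = - \frac{3475913228}{52823}$ ($B = 107005 \left(- \frac{1}{52823}\right) - 65801 = - \frac{107005}{52823} - 65801 = - \frac{3475913228}{52823} \approx -65803.0$)
$U{\left(-108 - 296 \right)} - \left(-25904 - B + F{\left(2 \right)}\right) = 1 - \left(\frac{2107586236}{52823} + 2 \left(1 + 2\right)\right) = 1 - \left(\frac{2107586236}{52823} + 6\right) = 1 + \left(- \frac{3475913228}{52823} + \left(25904 - 6\right)\right) = 1 + \left(- \frac{3475913228}{52823} + 25898\right) = 1 - \frac{2107903174}{52823} = - \frac{2107850351}{52823}$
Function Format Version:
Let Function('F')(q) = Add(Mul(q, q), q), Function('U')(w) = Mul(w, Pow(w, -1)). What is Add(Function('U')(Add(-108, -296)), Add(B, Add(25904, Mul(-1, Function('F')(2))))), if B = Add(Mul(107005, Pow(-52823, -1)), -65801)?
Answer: Rational(-2107850351, 52823) ≈ -39904.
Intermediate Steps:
Function('U')(w) = 1
Function('F')(q) = Add(q, Pow(q, 2)) (Function('F')(q) = Add(Pow(q, 2), q) = Add(q, Pow(q, 2)))
B = Rational(-3475913228, 52823) (B = Add(Mul(107005, Rational(-1, 52823)), -65801) = Add(Rational(-107005, 52823), -65801) = Rational(-3475913228, 52823) ≈ -65803.)
Add(Function('U')(Add(-108, -296)), Add(B, Add(25904, Mul(-1, Function('F')(2))))) = Add(1, Add(Rational(-3475913228, 52823), Add(25904, Mul(-1, Mul(2, Add(1, 2)))))) = Add(1, Add(Rational(-3475913228, 52823), Add(25904, Mul(-1, Mul(2, 3))))) = Add(1, Add(Rational(-3475913228, 52823), Add(25904, Mul(-1, 6)))) = Add(1, Add(Rational(-3475913228, 52823), Add(25904, -6))) = Add(1, Add(Rational(-3475913228, 52823), 25898)) = Add(1, Rational(-2107903174, 52823)) = Rational(-2107850351, 52823)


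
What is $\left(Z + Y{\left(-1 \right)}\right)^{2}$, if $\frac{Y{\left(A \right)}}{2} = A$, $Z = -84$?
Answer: $7396$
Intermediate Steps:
$Y{\left(A \right)} = 2 A$
$\left(Z + Y{\left(-1 \right)}\right)^{2} = \left(-84 + 2 \left(-1\right)\right)^{2} = \left(-84 - 2\right)^{2} = \left(-86\right)^{2} = 7396$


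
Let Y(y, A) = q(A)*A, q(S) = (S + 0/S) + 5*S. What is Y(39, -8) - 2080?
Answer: -1696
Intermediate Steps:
q(S) = 6*S (q(S) = (S + 0) + 5*S = S + 5*S = 6*S)
Y(y, A) = 6*A**2 (Y(y, A) = (6*A)*A = 6*A**2)
Y(39, -8) - 2080 = 6*(-8)**2 - 2080 = 6*64 - 2080 = 384 - 2080 = -1696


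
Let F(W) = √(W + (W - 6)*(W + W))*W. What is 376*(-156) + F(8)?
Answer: -58656 + 16*√10 ≈ -58605.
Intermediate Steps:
F(W) = W*√(W + 2*W*(-6 + W)) (F(W) = √(W + (-6 + W)*(2*W))*W = √(W + 2*W*(-6 + W))*W = W*√(W + 2*W*(-6 + W)))
376*(-156) + F(8) = 376*(-156) + 8*√(8*(-11 + 2*8)) = -58656 + 8*√(8*(-11 + 16)) = -58656 + 8*√(8*5) = -58656 + 8*√40 = -58656 + 8*(2*√10) = -58656 + 16*√10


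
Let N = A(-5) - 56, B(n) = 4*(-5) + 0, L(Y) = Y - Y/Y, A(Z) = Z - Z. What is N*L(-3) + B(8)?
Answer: 204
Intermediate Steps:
A(Z) = 0
L(Y) = -1 + Y (L(Y) = Y - 1*1 = Y - 1 = -1 + Y)
B(n) = -20 (B(n) = -20 + 0 = -20)
N = -56 (N = 0 - 56 = -56)
N*L(-3) + B(8) = -56*(-1 - 3) - 20 = -56*(-4) - 20 = 224 - 20 = 204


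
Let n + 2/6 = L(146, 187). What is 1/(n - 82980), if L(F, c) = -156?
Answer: -3/249409 ≈ -1.2028e-5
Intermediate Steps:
n = -469/3 (n = -1/3 - 156 = -469/3 ≈ -156.33)
1/(n - 82980) = 1/(-469/3 - 82980) = 1/(-249409/3) = -3/249409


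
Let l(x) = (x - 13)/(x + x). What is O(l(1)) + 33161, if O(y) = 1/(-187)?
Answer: 6201106/187 ≈ 33161.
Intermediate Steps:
l(x) = (-13 + x)/(2*x) (l(x) = (-13 + x)/((2*x)) = (-13 + x)*(1/(2*x)) = (-13 + x)/(2*x))
O(y) = -1/187
O(l(1)) + 33161 = -1/187 + 33161 = 6201106/187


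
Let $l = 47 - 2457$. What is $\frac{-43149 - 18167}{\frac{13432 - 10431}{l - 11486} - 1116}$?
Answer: $\frac{852047136}{15510937} \approx 54.932$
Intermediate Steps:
$l = -2410$ ($l = 47 - 2457 = -2410$)
$\frac{-43149 - 18167}{\frac{13432 - 10431}{l - 11486} - 1116} = \frac{-43149 - 18167}{\frac{13432 - 10431}{-2410 - 11486} - 1116} = - \frac{61316}{\frac{3001}{-13896} - 1116} = - \frac{61316}{3001 \left(- \frac{1}{13896}\right) - 1116} = - \frac{61316}{- \frac{3001}{13896} - 1116} = - \frac{61316}{- \frac{15510937}{13896}} = \left(-61316\right) \left(- \frac{13896}{15510937}\right) = \frac{852047136}{15510937}$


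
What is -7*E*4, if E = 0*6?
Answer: 0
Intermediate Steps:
E = 0
-7*E*4 = -7*0*4 = 0*4 = 0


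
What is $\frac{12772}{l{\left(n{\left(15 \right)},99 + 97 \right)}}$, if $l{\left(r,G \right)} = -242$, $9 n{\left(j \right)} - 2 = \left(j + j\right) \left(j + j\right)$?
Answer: $- \frac{6386}{121} \approx -52.777$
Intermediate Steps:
$n{\left(j \right)} = \frac{2}{9} + \frac{4 j^{2}}{9}$ ($n{\left(j \right)} = \frac{2}{9} + \frac{\left(j + j\right) \left(j + j\right)}{9} = \frac{2}{9} + \frac{2 j 2 j}{9} = \frac{2}{9} + \frac{4 j^{2}}{9}$)
$\frac{12772}{l{\left(n{\left(15 \right)},99 + 97 \right)}} = \frac{12772}{-242} = 12772 \left(- \frac{1}{242}\right) = - \frac{6386}{121}$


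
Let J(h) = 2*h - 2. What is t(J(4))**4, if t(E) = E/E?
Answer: 1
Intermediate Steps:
J(h) = -2 + 2*h
t(E) = 1
t(J(4))**4 = 1**4 = 1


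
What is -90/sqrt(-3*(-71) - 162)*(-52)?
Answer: 1560*sqrt(51)/17 ≈ 655.33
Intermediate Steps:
-90/sqrt(-3*(-71) - 162)*(-52) = -90/sqrt(213 - 162)*(-52) = -90*sqrt(51)/51*(-52) = -30*sqrt(51)/17*(-52) = 1560*sqrt(51)/17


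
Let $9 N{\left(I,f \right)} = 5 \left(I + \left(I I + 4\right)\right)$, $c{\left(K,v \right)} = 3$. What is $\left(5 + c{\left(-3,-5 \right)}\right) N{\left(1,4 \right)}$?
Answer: $\frac{80}{3} \approx 26.667$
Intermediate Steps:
$N{\left(I,f \right)} = \frac{20}{9} + \frac{5 I}{9} + \frac{5 I^{2}}{9}$ ($N{\left(I,f \right)} = \frac{5 \left(I + \left(I I + 4\right)\right)}{9} = \frac{5 \left(I + \left(I^{2} + 4\right)\right)}{9} = \frac{5 \left(I + \left(4 + I^{2}\right)\right)}{9} = \frac{5 \left(4 + I + I^{2}\right)}{9} = \frac{20 + 5 I + 5 I^{2}}{9} = \frac{20}{9} + \frac{5 I}{9} + \frac{5 I^{2}}{9}$)
$\left(5 + c{\left(-3,-5 \right)}\right) N{\left(1,4 \right)} = \left(5 + 3\right) \left(\frac{20}{9} + \frac{5}{9} \cdot 1 + \frac{5 \cdot 1^{2}}{9}\right) = 8 \left(\frac{20}{9} + \frac{5}{9} + \frac{5}{9} \cdot 1\right) = 8 \left(\frac{20}{9} + \frac{5}{9} + \frac{5}{9}\right) = 8 \cdot \frac{10}{3} = \frac{80}{3}$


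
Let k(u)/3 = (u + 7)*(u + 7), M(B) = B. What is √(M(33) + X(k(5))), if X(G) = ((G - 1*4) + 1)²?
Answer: √184074 ≈ 429.04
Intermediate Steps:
k(u) = 3*(7 + u)² (k(u) = 3*((u + 7)*(u + 7)) = 3*((7 + u)*(7 + u)) = 3*(7 + u)²)
X(G) = (-3 + G)² (X(G) = ((G - 4) + 1)² = ((-4 + G) + 1)² = (-3 + G)²)
√(M(33) + X(k(5))) = √(33 + (-3 + 3*(7 + 5)²)²) = √(33 + (-3 + 3*12²)²) = √(33 + (-3 + 3*144)²) = √(33 + (-3 + 432)²) = √(33 + 429²) = √(33 + 184041) = √184074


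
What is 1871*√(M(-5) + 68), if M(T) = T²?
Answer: 1871*√93 ≈ 18043.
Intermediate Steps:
1871*√(M(-5) + 68) = 1871*√((-5)² + 68) = 1871*√(25 + 68) = 1871*√93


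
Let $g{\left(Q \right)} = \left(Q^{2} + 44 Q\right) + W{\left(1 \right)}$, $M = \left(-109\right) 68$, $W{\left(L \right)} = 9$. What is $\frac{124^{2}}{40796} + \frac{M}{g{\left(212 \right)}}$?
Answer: $\frac{252488}{1050497} \approx 0.24035$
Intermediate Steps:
$M = -7412$
$g{\left(Q \right)} = 9 + Q^{2} + 44 Q$ ($g{\left(Q \right)} = \left(Q^{2} + 44 Q\right) + 9 = 9 + Q^{2} + 44 Q$)
$\frac{124^{2}}{40796} + \frac{M}{g{\left(212 \right)}} = \frac{124^{2}}{40796} - \frac{7412}{9 + 212^{2} + 44 \cdot 212} = 15376 \cdot \frac{1}{40796} - \frac{7412}{9 + 44944 + 9328} = \frac{124}{329} - \frac{7412}{54281} = \frac{124}{329} - \frac{436}{3193} = \frac{252488}{1050497}$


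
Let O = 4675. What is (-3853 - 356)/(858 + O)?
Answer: -4209/5533 ≈ -0.76071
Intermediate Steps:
(-3853 - 356)/(858 + O) = (-3853 - 356)/(858 + 4675) = -4209/5533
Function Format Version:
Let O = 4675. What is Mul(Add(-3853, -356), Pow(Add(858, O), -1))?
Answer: Rational(-4209, 5533) ≈ -0.76071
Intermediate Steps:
Mul(Add(-3853, -356), Pow(Add(858, O), -1)) = Mul(Add(-3853, -356), Pow(Add(858, 4675), -1)) = Mul(-4209, Pow(5533, -1)) = Mul(-4209, Rational(1, 5533)) = Rational(-4209, 5533)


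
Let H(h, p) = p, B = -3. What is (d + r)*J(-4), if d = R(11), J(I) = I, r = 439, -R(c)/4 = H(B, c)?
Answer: -1580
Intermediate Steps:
R(c) = -4*c
d = -44 (d = -4*11 = -44)
(d + r)*J(-4) = (-44 + 439)*(-4) = 395*(-4) = -1580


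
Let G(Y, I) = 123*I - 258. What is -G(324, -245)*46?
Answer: 1398078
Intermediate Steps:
G(Y, I) = -258 + 123*I
-G(324, -245)*46 = -(-258 + 123*(-245))*46 = -(-258 - 30135)*46 = -1*(-30393)*46 = 30393*46 = 1398078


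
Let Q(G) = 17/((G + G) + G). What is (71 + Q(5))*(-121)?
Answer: -130922/15 ≈ -8728.1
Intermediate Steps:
Q(G) = 17/(3*G) (Q(G) = 17/(2*G + G) = 17/((3*G)) = 17*(1/(3*G)) = 17/(3*G))
(71 + Q(5))*(-121) = (71 + (17/3)/5)*(-121) = (71 + (17/3)*(1/5))*(-121) = (71 + 17/15)*(-121) = (1082/15)*(-121) = -130922/15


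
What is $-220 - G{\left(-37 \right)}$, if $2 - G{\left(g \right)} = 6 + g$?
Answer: $-253$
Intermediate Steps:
$G{\left(g \right)} = -4 - g$ ($G{\left(g \right)} = 2 - \left(6 + g\right) = -4 - g$)
$-220 - G{\left(-37 \right)} = -220 - \left(-4 - -37\right) = -220 - \left(-4 + 37\right) = -220 - 33 = -253$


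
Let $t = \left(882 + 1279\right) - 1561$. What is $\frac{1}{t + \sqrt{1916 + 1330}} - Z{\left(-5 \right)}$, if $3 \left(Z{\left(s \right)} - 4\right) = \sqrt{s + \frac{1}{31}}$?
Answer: $- \frac{237736}{59459} - \frac{\sqrt{3246}}{356754} - \frac{i \sqrt{4774}}{93} \approx -3.9985 - 0.74295 i$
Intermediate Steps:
$Z{\left(s \right)} = 4 + \frac{\sqrt{\frac{1}{31} + s}}{3}$ ($Z{\left(s \right)} = 4 + \frac{\sqrt{s + \frac{1}{31}}}{3} = 4 + \frac{\sqrt{\frac{1}{31} + s}}{3}$)
$t = 600$ ($t = 2161 - 1561 = 600$)
$\frac{1}{t + \sqrt{1916 + 1330}} - Z{\left(-5 \right)} = \frac{1}{600 + \sqrt{1916 + 1330}} - \left(4 + \frac{\sqrt{31 + 961 \left(-5\right)}}{93}\right) = \frac{1}{600 + \sqrt{3246}} - \left(4 + \frac{\sqrt{31 - 4805}}{93}\right) = \frac{1}{600 + \sqrt{3246}} - \left(4 + \frac{\sqrt{-4774}}{93}\right) = \frac{1}{600 + \sqrt{3246}} - \left(4 + \frac{i \sqrt{4774}}{93}\right) = -4 + \frac{1}{600 + \sqrt{3246}} - \frac{i \sqrt{4774}}{93}$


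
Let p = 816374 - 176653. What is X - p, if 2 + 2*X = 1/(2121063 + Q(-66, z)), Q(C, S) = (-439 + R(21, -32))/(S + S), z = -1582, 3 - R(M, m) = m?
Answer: -2146601160439905/3355521868 ≈ -6.3972e+5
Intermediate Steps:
R(M, m) = 3 - m
p = 639721
Q(C, S) = -202/S (Q(C, S) = (-439 + (3 - 1*(-32)))/(S + S) = (-439 + (3 + 32))/((2*S)) = (-439 + 35)*(1/(2*S)) = -202/S)
X = -3355521077/3355521868 (X = -1 + 1/(2*(2121063 - 202/(-1582))) = -1 + 1/(2*(2121063 - 202*(-1/1582))) = -1 + 1/(2*(2121063 + 101/791)) = -1 + 1/(2*(1677760934/791)) = -1 + (1/2)*(791/1677760934) = -1 + 791/3355521868 = -3355521077/3355521868 ≈ -1.0000)
X - p = -3355521077/3355521868 - 1*639721 = -3355521077/3355521868 - 639721 = -2146601160439905/3355521868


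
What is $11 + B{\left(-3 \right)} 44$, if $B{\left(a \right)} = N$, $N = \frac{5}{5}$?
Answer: $55$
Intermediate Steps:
$N = 1$ ($N = 5 \cdot \frac{1}{5} = 1$)
$B{\left(a \right)} = 1$
$11 + B{\left(-3 \right)} 44 = 11 + 1 \cdot 44 = 11 + 44 = 55$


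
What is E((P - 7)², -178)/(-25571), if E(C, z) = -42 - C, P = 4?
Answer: 51/25571 ≈ 0.0019944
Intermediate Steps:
E((P - 7)², -178)/(-25571) = (-42 - (4 - 7)²)/(-25571) = (-42 - 1*(-3)²)*(-1/25571) = (-42 - 1*9)*(-1/25571) = (-42 - 9)*(-1/25571) = -51*(-1/25571) = 51/25571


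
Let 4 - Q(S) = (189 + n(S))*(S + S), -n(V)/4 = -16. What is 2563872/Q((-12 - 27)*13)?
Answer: 1281936/128273 ≈ 9.9938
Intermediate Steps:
n(V) = 64 (n(V) = -4*(-16) = 64)
Q(S) = 4 - 506*S (Q(S) = 4 - (189 + 64)*(S + S) = 4 - 253*2*S = 4 - 506*S)
2563872/Q((-12 - 27)*13) = 2563872/(4 - 506*(-12 - 27)*13) = 2563872/(4 - (-19734)*13) = 2563872/(4 - 506*(-507)) = 2563872/(4 + 256542) = 2563872/256546 = 2563872*(1/256546) = 1281936/128273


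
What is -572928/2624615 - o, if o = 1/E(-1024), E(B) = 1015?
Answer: -16689901/76113835 ≈ -0.21928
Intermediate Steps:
o = 1/1015 ≈ 0.00098522
-572928/2624615 - o = -572928/2624615 - 1*1/1015 = -572928*1/2624615 - 1/1015 = -572928/2624615 - 1/1015 = -16689901/76113835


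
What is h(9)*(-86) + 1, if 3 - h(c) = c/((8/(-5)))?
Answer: -2963/4 ≈ -740.75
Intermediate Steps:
h(c) = 3 + 5*c/8 (h(c) = 3 - c/(8/(-5)) = 3 - c/(8*(-⅕)) = 3 - c/(-8/5) = 3 - c*(-5)/8 = 3 - (-5)*c/8 = 3 + 5*c/8)
h(9)*(-86) + 1 = (3 + (5/8)*9)*(-86) + 1 = (3 + 45/8)*(-86) + 1 = (69/8)*(-86) + 1 = -2967/4 + 1 = -2963/4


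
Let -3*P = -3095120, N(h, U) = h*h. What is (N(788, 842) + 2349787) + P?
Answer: 12007313/3 ≈ 4.0024e+6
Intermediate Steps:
N(h, U) = h**2
P = 3095120/3 (P = -1/3*(-3095120) = 3095120/3 ≈ 1.0317e+6)
(N(788, 842) + 2349787) + P = (788**2 + 2349787) + 3095120/3 = (620944 + 2349787) + 3095120/3 = 2970731 + 3095120/3 = 12007313/3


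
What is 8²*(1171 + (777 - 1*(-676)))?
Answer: 167936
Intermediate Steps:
8²*(1171 + (777 - 1*(-676))) = 64*(1171 + (777 + 676)) = 64*(1171 + 1453) = 64*2624 = 167936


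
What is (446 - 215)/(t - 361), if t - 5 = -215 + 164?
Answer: -21/37 ≈ -0.56757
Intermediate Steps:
t = -46 (t = 5 + (-215 + 164) = 5 - 51 = -46)
(446 - 215)/(t - 361) = (446 - 215)/(-46 - 361) = 231/(-407) = 231*(-1/407) = -21/37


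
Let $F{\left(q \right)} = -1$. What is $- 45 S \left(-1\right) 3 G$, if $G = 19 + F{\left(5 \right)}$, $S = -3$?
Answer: $-7290$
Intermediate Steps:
$G = 18$ ($G = 19 - 1 = 18$)
$- 45 S \left(-1\right) 3 G = - 45 \left(-3\right) \left(-1\right) 3 \cdot 18 = - 45 \cdot 3 \cdot 3 \cdot 18 = \left(-45\right) 9 \cdot 18 = \left(-405\right) 18 = -7290$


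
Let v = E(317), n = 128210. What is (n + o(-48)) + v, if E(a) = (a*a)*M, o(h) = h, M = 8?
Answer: 932074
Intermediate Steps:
E(a) = 8*a² (E(a) = (a*a)*8 = a²*8 = 8*a²)
v = 803912 (v = 8*317² = 8*100489 = 803912)
(n + o(-48)) + v = (128210 - 48) + 803912 = 128162 + 803912 = 932074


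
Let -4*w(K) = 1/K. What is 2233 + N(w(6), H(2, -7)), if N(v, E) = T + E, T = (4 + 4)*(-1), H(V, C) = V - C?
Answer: 2234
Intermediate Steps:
T = -8 (T = 8*(-1) = -8)
w(K) = -1/(4*K)
N(v, E) = -8 + E
2233 + N(w(6), H(2, -7)) = 2233 + (-8 + (2 - 1*(-7))) = 2233 + (-8 + (2 + 7)) = 2233 + (-8 + 9) = 2233 + 1 = 2234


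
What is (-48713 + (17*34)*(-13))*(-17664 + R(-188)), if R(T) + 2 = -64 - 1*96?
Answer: 1002302502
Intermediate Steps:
R(T) = -162 (R(T) = -2 + (-64 - 1*96) = -2 + (-64 - 96) = -2 - 160 = -162)
(-48713 + (17*34)*(-13))*(-17664 + R(-188)) = (-48713 + (17*34)*(-13))*(-17664 - 162) = (-48713 + 578*(-13))*(-17826) = (-48713 - 7514)*(-17826) = -56227*(-17826) = 1002302502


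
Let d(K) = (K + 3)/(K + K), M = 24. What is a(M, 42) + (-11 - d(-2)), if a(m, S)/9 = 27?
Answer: 929/4 ≈ 232.25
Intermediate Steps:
a(m, S) = 243 (a(m, S) = 9*27 = 243)
d(K) = (3 + K)/(2*K) (d(K) = (3 + K)/((2*K)) = (3 + K)*(1/(2*K)) = (3 + K)/(2*K))
a(M, 42) + (-11 - d(-2)) = 243 + (-11 - (3 - 2)/(2*(-2))) = 243 + (-11 - (-1)/(2*2)) = 243 + (-11 - 1*(-1/4)) = 243 + (-11 + 1/4) = 243 - 43/4 = 929/4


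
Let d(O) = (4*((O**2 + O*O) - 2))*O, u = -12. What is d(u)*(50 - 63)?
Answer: 178464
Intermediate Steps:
d(O) = O*(-8 + 8*O**2) (d(O) = (4*((O**2 + O**2) - 2))*O = (4*(2*O**2 - 2))*O = (4*(-2 + 2*O**2))*O = (-8 + 8*O**2)*O = O*(-8 + 8*O**2))
d(u)*(50 - 63) = (8*(-12)*(-1 + (-12)**2))*(50 - 63) = (8*(-12)*(-1 + 144))*(-13) = (8*(-12)*143)*(-13) = -13728*(-13) = 178464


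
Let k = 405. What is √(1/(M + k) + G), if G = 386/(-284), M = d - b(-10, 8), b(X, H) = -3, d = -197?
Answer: 9*I*√15010962/29962 ≈ 1.1638*I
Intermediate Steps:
M = -194 (M = -197 - 1*(-3) = -197 + 3 = -194)
G = -193/142 (G = 386*(-1/284) = -193/142 ≈ -1.3592)
√(1/(M + k) + G) = √(1/(-194 + 405) - 193/142) = √(1/211 - 193/142) = √(-40581/29962) = 9*I*√15010962/29962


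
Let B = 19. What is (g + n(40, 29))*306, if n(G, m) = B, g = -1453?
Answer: -438804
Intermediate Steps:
n(G, m) = 19
(g + n(40, 29))*306 = (-1453 + 19)*306 = -1434*306 = -438804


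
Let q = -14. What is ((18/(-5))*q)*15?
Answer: 756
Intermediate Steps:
((18/(-5))*q)*15 = ((18/(-5))*(-14))*15 = ((18*(-⅕))*(-14))*15 = -18/5*(-14)*15 = (252/5)*15 = 756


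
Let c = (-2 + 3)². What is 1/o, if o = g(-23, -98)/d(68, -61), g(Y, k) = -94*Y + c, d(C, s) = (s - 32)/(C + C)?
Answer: -31/98056 ≈ -0.00031615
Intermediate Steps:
d(C, s) = (-32 + s)/(2*C) (d(C, s) = (-32 + s)/((2*C)) = (-32 + s)*(1/(2*C)) = (-32 + s)/(2*C))
c = 1 (c = 1² = 1)
g(Y, k) = 1 - 94*Y (g(Y, k) = -94*Y + 1 = 1 - 94*Y)
o = -98056/31 (o = (1 - 94*(-23))/(((½)*(-32 - 61)/68)) = (1 + 2162)/(((½)*(1/68)*(-93))) = 2163/(-93/136) = 2163*(-136/93) = -98056/31 ≈ -3163.1)
1/o = 1/(-98056/31) = -31/98056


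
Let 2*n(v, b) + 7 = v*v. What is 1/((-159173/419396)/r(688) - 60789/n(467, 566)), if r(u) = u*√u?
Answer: -42187733919374061288156495872/23519136412680161677899328527 + 242705298356164631244544*√43/23519136412680161677899328527 ≈ -1.7937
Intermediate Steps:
r(u) = u^(3/2)
n(v, b) = -7/2 + v²/2 (n(v, b) = -7/2 + (v*v)/2 = -7/2 + v²/2)
1/((-159173/419396)/r(688) - 60789/n(467, 566)) = 1/((-159173/419396)/(688^(3/2)) - 60789/(-7/2 + (½)*467²)) = 1/((-159173*1/419396)/((2752*√43)) - 60789/(-7/2 + (½)*218089)) = 1/(-159173*√43/49629645056 - 60789/(-7/2 + 218089/2)) = 1/(-159173*√43/49629645056 - 60789/109041) = 1/(-159173*√43/49629645056 - 60789*1/109041) = 1/(-159173*√43/49629645056 - 20263/36347) = 1/(-20263/36347 - 159173*√43/49629645056)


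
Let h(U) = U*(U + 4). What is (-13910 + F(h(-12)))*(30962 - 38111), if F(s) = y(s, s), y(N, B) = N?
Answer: 98756286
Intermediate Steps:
h(U) = U*(4 + U)
F(s) = s
(-13910 + F(h(-12)))*(30962 - 38111) = (-13910 - 12*(4 - 12))*(30962 - 38111) = (-13910 - 12*(-8))*(-7149) = (-13910 + 96)*(-7149) = -13814*(-7149) = 98756286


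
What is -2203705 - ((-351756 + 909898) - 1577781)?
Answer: -1184066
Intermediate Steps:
-2203705 - ((-351756 + 909898) - 1577781) = -2203705 - (558142 - 1577781) = -2203705 - 1*(-1019639) = -2203705 + 1019639 = -1184066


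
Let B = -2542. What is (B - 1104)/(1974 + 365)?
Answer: -3646/2339 ≈ -1.5588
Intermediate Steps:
(B - 1104)/(1974 + 365) = (-2542 - 1104)/(1974 + 365) = -3646/2339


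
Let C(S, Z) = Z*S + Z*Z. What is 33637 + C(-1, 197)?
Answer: 72249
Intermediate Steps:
C(S, Z) = Z**2 + S*Z (C(S, Z) = S*Z + Z**2 = Z**2 + S*Z)
33637 + C(-1, 197) = 33637 + 197*(-1 + 197) = 33637 + 197*196 = 33637 + 38612 = 72249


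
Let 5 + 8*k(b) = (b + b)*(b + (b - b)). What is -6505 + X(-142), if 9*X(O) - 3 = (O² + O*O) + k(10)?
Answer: -145517/72 ≈ -2021.1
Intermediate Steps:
k(b) = -5/8 + b²/4 (k(b) = -5/8 + ((b + b)*(b + (b - b)))/8 = -5/8 + ((2*b)*(b + 0))/8 = -5/8 + ((2*b)*b)/8 = -5/8 + (2*b²)/8 = -5/8 + b²/4)
X(O) = 73/24 + 2*O²/9 (X(O) = ⅓ + ((O² + O*O) + (-5/8 + (¼)*10²))/9 = ⅓ + ((O² + O²) + (-5/8 + (¼)*100))/9 = ⅓ + (2*O² + (-5/8 + 25))/9 = ⅓ + (2*O² + 195/8)/9 = ⅓ + (195/8 + 2*O²)/9 = ⅓ + (65/24 + 2*O²/9) = 73/24 + 2*O²/9)
-6505 + X(-142) = -6505 + (73/24 + (2/9)*(-142)²) = -6505 + (73/24 + (2/9)*20164) = -6505 + (73/24 + 40328/9) = -6505 + 322843/72 = -145517/72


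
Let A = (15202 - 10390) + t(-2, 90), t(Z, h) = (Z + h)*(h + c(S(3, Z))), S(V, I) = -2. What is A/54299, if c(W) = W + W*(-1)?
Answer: 12732/54299 ≈ 0.23448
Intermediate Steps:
c(W) = 0 (c(W) = W - W = 0)
t(Z, h) = h*(Z + h) (t(Z, h) = (Z + h)*(h + 0) = (Z + h)*h = h*(Z + h))
A = 12732 (A = (15202 - 10390) + 90*(-2 + 90) = 4812 + 90*88 = 4812 + 7920 = 12732)
A/54299 = 12732/54299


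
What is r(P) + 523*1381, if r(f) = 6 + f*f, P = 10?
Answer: 722369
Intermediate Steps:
r(f) = 6 + f²
r(P) + 523*1381 = (6 + 10²) + 523*1381 = (6 + 100) + 722263 = 106 + 722263 = 722369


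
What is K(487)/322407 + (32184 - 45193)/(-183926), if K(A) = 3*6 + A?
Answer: 4287075293/59299029882 ≈ 0.072296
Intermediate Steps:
K(A) = 18 + A
K(487)/322407 + (32184 - 45193)/(-183926) = (18 + 487)/322407 + (32184 - 45193)/(-183926) = 505*(1/322407) - 13009*(-1/183926) = 505/322407 + 13009/183926 = 4287075293/59299029882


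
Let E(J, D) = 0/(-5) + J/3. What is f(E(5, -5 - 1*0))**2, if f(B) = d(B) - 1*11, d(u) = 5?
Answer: 36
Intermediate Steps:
E(J, D) = J/3 (E(J, D) = 0*(-1/5) + J*(1/3) = 0 + J/3 = J/3)
f(B) = -6 (f(B) = 5 - 1*11 = 5 - 11 = -6)
f(E(5, -5 - 1*0))**2 = (-6)**2 = 36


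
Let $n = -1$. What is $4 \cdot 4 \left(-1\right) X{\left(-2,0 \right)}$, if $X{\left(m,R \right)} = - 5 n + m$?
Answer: $-48$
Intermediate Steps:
$X{\left(m,R \right)} = 5 + m$ ($X{\left(m,R \right)} = \left(-5\right) \left(-1\right) + m = 5 + m$)
$4 \cdot 4 \left(-1\right) X{\left(-2,0 \right)} = 4 \cdot 4 \left(-1\right) \left(5 - 2\right) = 16 \left(-1\right) 3 = \left(-16\right) 3 = -48$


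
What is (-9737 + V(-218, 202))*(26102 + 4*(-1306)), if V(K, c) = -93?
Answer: -205230740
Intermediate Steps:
(-9737 + V(-218, 202))*(26102 + 4*(-1306)) = (-9737 - 93)*(26102 + 4*(-1306)) = -9830*(26102 - 5224) = -9830*20878 = -205230740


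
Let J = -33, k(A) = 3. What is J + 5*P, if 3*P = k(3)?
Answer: -28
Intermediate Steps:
P = 1 (P = (⅓)*3 = 1)
J + 5*P = -33 + 5*1 = -33 + 5 = -28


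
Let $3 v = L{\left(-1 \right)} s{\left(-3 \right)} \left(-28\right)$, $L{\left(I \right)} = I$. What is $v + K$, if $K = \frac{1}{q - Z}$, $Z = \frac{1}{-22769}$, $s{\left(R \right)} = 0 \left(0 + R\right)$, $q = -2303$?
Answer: $- \frac{22769}{52437006} \approx -0.00043422$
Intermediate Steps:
$s{\left(R \right)} = 0$ ($s{\left(R \right)} = 0 R = 0$)
$v = 0$ ($v = \frac{\left(-1\right) 0 \left(-28\right)}{3} = \frac{0 \left(-28\right)}{3} = \frac{1}{3} \cdot 0 = 0$)
$Z = - \frac{1}{22769} \approx -4.3919 \cdot 10^{-5}$
$K = - \frac{22769}{52437006}$ ($K = \frac{1}{-2303 - - \frac{1}{22769}} = \frac{1}{-2303 + \frac{1}{22769}} = \frac{1}{- \frac{52437006}{22769}} = - \frac{22769}{52437006} \approx -0.00043422$)
$v + K = 0 - \frac{22769}{52437006} = - \frac{22769}{52437006}$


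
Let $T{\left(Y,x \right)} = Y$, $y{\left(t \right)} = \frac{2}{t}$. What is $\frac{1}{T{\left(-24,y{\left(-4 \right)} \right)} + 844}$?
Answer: $\frac{1}{820} \approx 0.0012195$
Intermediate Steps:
$\frac{1}{T{\left(-24,y{\left(-4 \right)} \right)} + 844} = \frac{1}{-24 + 844} = \frac{1}{820}$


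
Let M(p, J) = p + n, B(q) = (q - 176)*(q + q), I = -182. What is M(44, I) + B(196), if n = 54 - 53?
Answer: 7885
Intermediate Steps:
n = 1
B(q) = 2*q*(-176 + q) (B(q) = (-176 + q)*(2*q) = 2*q*(-176 + q))
M(p, J) = 1 + p (M(p, J) = p + 1 = 1 + p)
M(44, I) + B(196) = (1 + 44) + 2*196*(-176 + 196) = 45 + 2*196*20 = 45 + 7840 = 7885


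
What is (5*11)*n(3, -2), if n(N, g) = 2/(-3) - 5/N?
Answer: -385/3 ≈ -128.33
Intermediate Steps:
n(N, g) = -2/3 - 5/N (n(N, g) = 2*(-1/3) - 5/N = -2/3 - 5/N)
(5*11)*n(3, -2) = (5*11)*(-2/3 - 5/3) = 55*(-2/3 - 5*1/3) = 55*(-2/3 - 5/3) = 55*(-7/3) = -385/3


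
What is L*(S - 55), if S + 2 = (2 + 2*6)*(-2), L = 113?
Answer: -9605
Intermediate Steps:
S = -30 (S = -2 + (2 + 2*6)*(-2) = -2 + (2 + 12)*(-2) = -2 + 14*(-2) = -2 - 28 = -30)
L*(S - 55) = 113*(-30 - 55) = 113*(-85) = -9605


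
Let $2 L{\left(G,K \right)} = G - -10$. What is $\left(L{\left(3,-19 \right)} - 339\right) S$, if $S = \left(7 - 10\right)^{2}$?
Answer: $- \frac{5985}{2} \approx -2992.5$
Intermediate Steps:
$L{\left(G,K \right)} = 5 + \frac{G}{2}$ ($L{\left(G,K \right)} = \frac{G - -10}{2} = \frac{G + 10}{2} = \frac{10 + G}{2} = 5 + \frac{G}{2}$)
$S = 9$ ($S = \left(-3\right)^{2} = 9$)
$\left(L{\left(3,-19 \right)} - 339\right) S = \left(\left(5 + \frac{1}{2} \cdot 3\right) - 339\right) 9 = \left(\left(5 + \frac{3}{2}\right) - 339\right) 9 = \left(\frac{13}{2} - 339\right) 9 = \left(- \frac{665}{2}\right) 9 = - \frac{5985}{2}$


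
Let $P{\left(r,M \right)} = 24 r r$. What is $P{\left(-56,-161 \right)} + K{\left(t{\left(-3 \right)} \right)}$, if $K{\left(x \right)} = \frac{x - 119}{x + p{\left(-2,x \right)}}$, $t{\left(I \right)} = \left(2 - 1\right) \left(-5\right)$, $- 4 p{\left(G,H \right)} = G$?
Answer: $\frac{677624}{9} \approx 75292.0$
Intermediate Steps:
$p{\left(G,H \right)} = - \frac{G}{4}$
$P{\left(r,M \right)} = 24 r^{2}$
$t{\left(I \right)} = -5$ ($t{\left(I \right)} = 1 \left(-5\right) = -5$)
$K{\left(x \right)} = \frac{-119 + x}{\frac{1}{2} + x}$ ($K{\left(x \right)} = \frac{x - 119}{x - - \frac{1}{2}} = \frac{-119 + x}{x + \frac{1}{2}} = \frac{-119 + x}{\frac{1}{2} + x}$)
$P{\left(-56,-161 \right)} + K{\left(t{\left(-3 \right)} \right)} = 24 \left(-56\right)^{2} + \frac{2 \left(-119 - 5\right)}{1 + 2 \left(-5\right)} = 24 \cdot 3136 + 2 \frac{1}{1 - 10} \left(-124\right) = 75264 + 2 \frac{1}{-9} \left(-124\right) = 75264 + 2 \left(- \frac{1}{9}\right) \left(-124\right) = 75264 + \frac{248}{9} = \frac{677624}{9}$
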